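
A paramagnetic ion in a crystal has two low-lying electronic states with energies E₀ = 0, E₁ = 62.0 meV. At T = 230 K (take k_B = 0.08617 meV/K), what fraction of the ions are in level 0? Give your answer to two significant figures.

k_BT = 0.08617 × 230 K = 19.82 meV.
Eᵢ/kT = 0, 3.128.
Z = Σ e^(−Eᵢ/kT) = e^(−0) + e^(−3.128) = 1.000 + 0.04381 = 1.044.
P₀ = e^(−E₀/kT) / Z = 1.000/1.044 = 0.96.

0.96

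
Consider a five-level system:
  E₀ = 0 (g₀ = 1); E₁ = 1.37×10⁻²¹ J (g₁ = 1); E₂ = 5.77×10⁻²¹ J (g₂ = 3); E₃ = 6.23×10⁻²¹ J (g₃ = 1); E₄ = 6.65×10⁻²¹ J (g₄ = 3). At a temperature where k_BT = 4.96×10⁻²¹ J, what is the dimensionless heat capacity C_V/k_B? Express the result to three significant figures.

Eᵢ/kT = 0, 0.27621, 1.1633, 1.2560, 1.3407.
Z = Σ gᵢe^(−Eᵢ/kT) = 1·e^(−0) + 1·e^(−0.27621) + 3·e^(−1.1633) + 1·e^(−1.2560) + 3·e^(−1.3407) = 1.0000 + 0.75865 + 0.93736 + 0.28479 + 0.78499 = 3.7658.
⟨E⟩ = 3.5696, ⟨E²⟩ = 20.819.
C_V/k_B = (⟨E²⟩ − ⟨E⟩²)/(kT)² = (20.819 − 12.742)/24.602 = 0.328.

0.328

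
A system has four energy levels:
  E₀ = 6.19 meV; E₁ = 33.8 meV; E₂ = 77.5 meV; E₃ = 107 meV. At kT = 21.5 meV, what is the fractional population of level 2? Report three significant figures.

Eᵢ/kT = 0.28791, 1.5721, 3.6047, 4.9767.
Z = Σ e^(−Eᵢ/kT) = e^(−0.28791) + e^(−1.5721) + e^(−3.6047) + e^(−4.9767) = 0.74983 + 0.20761 + 0.027196 + 0.0068968 = 0.99153.
P₂ = e^(−E₂/kT) / Z = 0.027196/0.99153 = 0.0274.

0.0274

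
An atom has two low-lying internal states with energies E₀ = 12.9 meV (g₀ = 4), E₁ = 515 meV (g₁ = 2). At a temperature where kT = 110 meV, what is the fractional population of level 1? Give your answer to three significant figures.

Eᵢ/kT = 0.11727, 4.6818.
Z = Σ gᵢe^(−Eᵢ/kT) = 4·e^(−0.11727) + 2·e^(−4.6818) = 3.5574 + 0.018525 = 3.5759.
P₁ = g₁ e^(−E₁/kT) / Z = 0.018525/3.5759 = 0.00518.

0.00518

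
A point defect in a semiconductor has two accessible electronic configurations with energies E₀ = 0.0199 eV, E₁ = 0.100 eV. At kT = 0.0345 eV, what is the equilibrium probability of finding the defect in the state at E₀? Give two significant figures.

0.91

Eᵢ/kT = 0.5768, 2.899.
Z = Σ e^(−Eᵢ/kT) = e^(−0.5768) + e^(−2.899) = 0.5617 + 0.05508 = 0.6168.
P₀ = e^(−E₀/kT) / Z = 0.5617/0.6168 = 0.91.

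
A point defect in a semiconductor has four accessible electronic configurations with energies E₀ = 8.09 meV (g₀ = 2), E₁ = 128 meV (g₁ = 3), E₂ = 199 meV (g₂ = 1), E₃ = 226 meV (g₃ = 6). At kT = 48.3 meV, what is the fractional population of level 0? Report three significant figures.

0.856

Eᵢ/kT = 0.16749, 2.6501, 4.1201, 4.6791.
Z = Σ gᵢe^(−Eᵢ/kT) = 2·e^(−0.16749) + 3·e^(−2.6501) + 1·e^(−4.1201) + 6·e^(−4.6791) = 1.6916 + 0.21193 + 0.016243 + 0.055724 = 1.9755.
P₀ = g₀ e^(−E₀/kT) / Z = 1.6916/1.9755 = 0.856.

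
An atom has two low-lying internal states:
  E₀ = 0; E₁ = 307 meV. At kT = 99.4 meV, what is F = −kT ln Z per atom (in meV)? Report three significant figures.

-4.43 meV

Eᵢ/kT = 0, 3.0885.
Z = Σ e^(−Eᵢ/kT) = e^(−0) + e^(−3.0885) = 1.0000 + 0.045570 = 1.0456.
F = −kT ln Z = −99.4 × ln(1.0456) = −99.4 × 0.044591 = -4.43 meV.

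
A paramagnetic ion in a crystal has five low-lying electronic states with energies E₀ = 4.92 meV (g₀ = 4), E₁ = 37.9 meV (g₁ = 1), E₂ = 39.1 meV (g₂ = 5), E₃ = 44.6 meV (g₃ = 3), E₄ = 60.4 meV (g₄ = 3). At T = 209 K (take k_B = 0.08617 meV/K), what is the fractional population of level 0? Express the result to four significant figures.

0.7437

k_BT = 0.08617 × 209 K = 18.0095 meV.
Eᵢ/kT = 0.273189, 2.10444, 2.17108, 2.47647, 3.35379.
Z = Σ gᵢe^(−Eᵢ/kT) = 4·e^(−0.273189) + 1·e^(−2.10444) + 5·e^(−2.17108) + 3·e^(−2.47647) + 3·e^(−3.35379) = 3.04380 + 0.121914 + 0.570272 + 0.252118 + 0.104855 = 4.09296.
P₀ = g₀ e^(−E₀/kT) / Z = 3.04380/4.09296 = 0.7437.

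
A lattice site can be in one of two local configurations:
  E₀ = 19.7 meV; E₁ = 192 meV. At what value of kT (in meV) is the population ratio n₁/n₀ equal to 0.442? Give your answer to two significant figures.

n₁/n₀ = exp[−(E₁−E₀)/kT] = 0.442.
⇒ (E₁−E₀)/kT = ln(1/0.442) = ln(2.262) = 0.8162.
kT = 172.3 meV / 0.8162 = 210 meV.

210 meV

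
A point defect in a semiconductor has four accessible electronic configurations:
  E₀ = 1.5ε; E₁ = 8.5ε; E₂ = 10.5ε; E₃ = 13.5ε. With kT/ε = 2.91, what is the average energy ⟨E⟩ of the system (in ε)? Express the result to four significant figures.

2.572 ε

Eᵢ/kT = 0.515464, 2.92096, 3.60825, 4.63918.
Z = Σ e^(−Eᵢ/kT) = e^(−0.515464) + e^(−2.92096) + e^(−3.60825) + e^(−4.63918) = 0.597223 + 0.0538819 + 0.0270992 + 0.00966562 = 0.687870.
⟨E⟩ = Σ Eᵢ e^(−Eᵢ/kT) / Z = (1.5·0.597223 + 8.5·0.0538819 + 10.5·0.0270992 + 13.5·0.00966562) / 0.687870 = 2.572 ε.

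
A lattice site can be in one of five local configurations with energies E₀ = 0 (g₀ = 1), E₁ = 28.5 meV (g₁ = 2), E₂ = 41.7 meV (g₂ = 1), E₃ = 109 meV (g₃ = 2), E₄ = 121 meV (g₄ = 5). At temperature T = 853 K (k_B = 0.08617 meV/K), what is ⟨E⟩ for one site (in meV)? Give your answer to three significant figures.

52.6 meV

k_BT = 0.08617 × 853 K = 73.503 meV.
Eᵢ/kT = 0, 0.38774, 0.56732, 1.4829, 1.6462.
Z = Σ gᵢe^(−Eᵢ/kT) = 1·e^(−0) + 2·e^(−0.38774) + 1·e^(−0.56732) + 2·e^(−1.4829) + 5·e^(−1.6462) = 1.0000 + 1.3572 + 0.56704 + 0.45396 + 0.96391 = 4.3421.
⟨E⟩ = Σ Eᵢ gᵢe^(−Eᵢ/kT) / Z = (0·1.0000 + 28.5·1.3572 + 41.7·0.56704 + 109·0.45396 + 121·0.96391) / 4.3421 = 52.6 meV.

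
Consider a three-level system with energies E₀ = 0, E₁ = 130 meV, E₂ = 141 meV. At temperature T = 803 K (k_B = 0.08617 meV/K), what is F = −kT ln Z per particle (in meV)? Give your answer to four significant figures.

-17.25 meV

k_BT = 0.08617 × 803 K = 69.1945 meV.
Eᵢ/kT = 0, 1.87876, 2.03773.
Z = Σ e^(−Eᵢ/kT) = e^(−0) + e^(−1.87876) + e^(−2.03773) = 1.00000 + 0.152779 + 0.130324 = 1.28310.
F = −kT ln Z = −69.1945 × ln(1.28310) = −69.1945 × 0.249279 = -17.25 meV.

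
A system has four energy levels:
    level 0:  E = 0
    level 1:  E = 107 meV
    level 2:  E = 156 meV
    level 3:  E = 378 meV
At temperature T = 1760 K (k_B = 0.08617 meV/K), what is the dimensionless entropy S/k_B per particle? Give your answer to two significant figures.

1.1

k_BT = 0.08617 × 1760 K = 151.7 meV.
Eᵢ/kT = 0, 0.7053, 1.028, 2.492.
Z = Σ e^(−Eᵢ/kT) = e^(−0) + e^(−0.7053) + e^(−1.028) + e^(−2.492) = 1.000 + 0.4940 + 0.3577 + 0.08274 = 1.934.
⟨E⟩ = Σ EᵢPᵢ = 72.36 meV.
S/k_B = ln Z + ⟨E⟩/kT = ln(1.934) + 72.36/151.7 = 0.6596 + 0.4770 = 1.1.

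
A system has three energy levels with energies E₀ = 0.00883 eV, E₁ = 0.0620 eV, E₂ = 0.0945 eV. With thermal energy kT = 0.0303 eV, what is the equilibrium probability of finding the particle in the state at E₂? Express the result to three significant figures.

0.0480

Eᵢ/kT = 0.29142, 2.0462, 3.1188.
Z = Σ e^(−Eᵢ/kT) = e^(−0.29142) + e^(−2.0462) + e^(−3.1188) = 0.74720 + 0.12923 + 0.044210 = 0.92064.
P₂ = e^(−E₂/kT) / Z = 0.044210/0.92064 = 0.0480.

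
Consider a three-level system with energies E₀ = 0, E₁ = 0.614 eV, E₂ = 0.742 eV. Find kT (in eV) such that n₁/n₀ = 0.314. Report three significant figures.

n₁/n₀ = exp[−(E₁−E₀)/kT] = 0.314.
⇒ (E₁−E₀)/kT = ln(1/0.314) = ln(3.1847) = 1.1584.
kT = 0.614 eV / 1.1584 = 0.530 eV.

0.530 eV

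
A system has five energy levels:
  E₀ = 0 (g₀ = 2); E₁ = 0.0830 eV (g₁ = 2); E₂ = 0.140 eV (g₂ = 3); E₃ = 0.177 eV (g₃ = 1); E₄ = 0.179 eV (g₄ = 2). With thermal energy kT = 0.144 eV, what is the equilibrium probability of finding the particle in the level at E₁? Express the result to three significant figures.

0.219

Eᵢ/kT = 0, 0.57639, 0.97222, 1.2292, 1.2431.
Z = Σ gᵢe^(−Eᵢ/kT) = 2·e^(−0) + 2·e^(−0.57639) + 3·e^(−0.97222) + 1·e^(−1.2292) + 2·e^(−1.2431) = 2.0000 + 1.1238 + 1.1347 + 0.29253 + 0.57698 = 5.1280.
P₁ = g₁ e^(−E₁/kT) / Z = 1.1238/5.1280 = 0.219.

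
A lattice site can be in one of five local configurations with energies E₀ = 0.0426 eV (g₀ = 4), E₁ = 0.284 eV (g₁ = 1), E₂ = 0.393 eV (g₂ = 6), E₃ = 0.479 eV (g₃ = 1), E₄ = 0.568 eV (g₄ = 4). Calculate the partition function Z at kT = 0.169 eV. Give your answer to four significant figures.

Z = 4.079

Eᵢ/kT = 0.252071, 1.68047, 2.32544, 2.83432, 3.36095.
Z = Σ gᵢe^(−Eᵢ/kT) = 4·e^(−0.252071) + 1·e^(−1.68047) + 6·e^(−2.32544) + 1·e^(−2.83432) + 4·e^(−3.36095) = 3.10876 + 0.186286 + 0.586443 + 0.0587585 + 0.138809 = 4.07906.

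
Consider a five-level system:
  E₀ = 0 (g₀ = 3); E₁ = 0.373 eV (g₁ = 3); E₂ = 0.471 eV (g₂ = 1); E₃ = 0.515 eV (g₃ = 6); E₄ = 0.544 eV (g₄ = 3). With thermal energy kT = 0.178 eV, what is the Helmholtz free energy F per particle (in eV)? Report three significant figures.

Eᵢ/kT = 0, 2.0955, 2.6461, 2.8933, 3.0562.
Z = Σ gᵢe^(−Eᵢ/kT) = 3·e^(−0) + 3·e^(−2.0955) + 1·e^(−2.6461) + 6·e^(−2.8933) + 3·e^(−3.0562) = 3.0000 + 0.36903 + 0.070927 + 0.33236 + 0.14120 = 3.9135.
F = −kT ln Z = −0.178 × ln(3.9135) = −0.178 × 1.3644 = -0.243 eV.

-0.243 eV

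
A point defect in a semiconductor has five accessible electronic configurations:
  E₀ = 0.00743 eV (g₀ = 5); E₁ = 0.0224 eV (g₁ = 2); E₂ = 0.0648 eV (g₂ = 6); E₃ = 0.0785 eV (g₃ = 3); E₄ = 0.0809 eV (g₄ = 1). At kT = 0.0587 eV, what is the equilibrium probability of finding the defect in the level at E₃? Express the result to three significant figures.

0.0895

Eᵢ/kT = 0.12658, 0.38160, 1.1039, 1.3373, 1.3782.
Z = Σ gᵢe^(−Eᵢ/kT) = 5·e^(−0.12658) + 2·e^(−0.38160) + 6·e^(−1.1039) + 3·e^(−1.3373) + 1·e^(−1.3782) = 4.4055 + 1.3655 + 1.9895 + 0.78766 + 0.25203 = 8.8002.
P₃ = g₃ e^(−E₃/kT) / Z = 0.78766/8.8002 = 0.0895.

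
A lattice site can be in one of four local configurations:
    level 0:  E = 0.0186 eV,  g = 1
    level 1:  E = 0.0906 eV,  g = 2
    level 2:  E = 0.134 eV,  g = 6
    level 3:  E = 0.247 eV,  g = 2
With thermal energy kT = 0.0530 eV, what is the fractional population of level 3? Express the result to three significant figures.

0.0121

Eᵢ/kT = 0.35094, 1.7094, 2.5283, 4.6604.
Z = Σ gᵢe^(−Eᵢ/kT) = 1·e^(−0.35094) + 2·e^(−1.7094) + 6·e^(−2.5283) + 2·e^(−4.6604) = 0.70403 + 0.36195 + 0.47877 + 0.018925 = 1.5637.
P₃ = g₃ e^(−E₃/kT) / Z = 0.018925/1.5637 = 0.0121.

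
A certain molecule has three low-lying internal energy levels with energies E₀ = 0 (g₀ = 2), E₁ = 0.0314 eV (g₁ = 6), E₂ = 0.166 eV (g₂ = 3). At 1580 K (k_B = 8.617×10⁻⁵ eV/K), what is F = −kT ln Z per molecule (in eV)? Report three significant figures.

-0.277 eV

k_BT = 8.617×10⁻⁵ × 1580 K = 0.13615 eV.
Eᵢ/kT = 0, 0.23063, 1.2192.
Z = Σ gᵢe^(−Eᵢ/kT) = 2·e^(−0) + 6·e^(−0.23063) + 3·e^(−1.2192) = 2.0000 + 4.7642 + 0.88640 = 7.6506.
F = −kT ln Z = −0.13615 × ln(7.6506) = −0.13615 × 2.0348 = -0.277 eV.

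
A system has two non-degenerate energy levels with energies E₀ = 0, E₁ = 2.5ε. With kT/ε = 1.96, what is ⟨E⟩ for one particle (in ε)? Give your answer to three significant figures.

0.546 ε

Eᵢ/kT = 0, 1.2755.
Z = Σ e^(−Eᵢ/kT) = e^(−0) + e^(−1.2755) = 1.0000 + 0.27929 = 1.2793.
⟨E⟩ = Σ Eᵢ e^(−Eᵢ/kT) / Z = (0·1.0000 + 2.5·0.27929) / 1.2793 = 0.546 ε.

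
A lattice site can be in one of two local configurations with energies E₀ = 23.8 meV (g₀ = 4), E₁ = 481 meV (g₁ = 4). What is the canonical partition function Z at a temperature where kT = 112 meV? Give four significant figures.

Eᵢ/kT = 0.212500, 4.29464.
Z = Σ gᵢe^(−Eᵢ/kT) = 4·e^(−0.212500) + 4·e^(−4.29464) = 3.23424 + 0.0545659 = 3.28881.

Z = 3.289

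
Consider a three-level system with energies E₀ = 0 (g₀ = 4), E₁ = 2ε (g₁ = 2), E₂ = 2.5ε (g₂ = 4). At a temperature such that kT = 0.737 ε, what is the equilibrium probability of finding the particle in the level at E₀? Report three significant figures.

0.937

Eᵢ/kT = 0, 2.7137, 3.3921.
Z = Σ gᵢe^(−Eᵢ/kT) = 4·e^(−0) + 2·e^(−2.7137) + 4·e^(−3.3921) = 4.0000 + 0.13258 + 0.13455 = 4.2671.
P₀ = g₀ e^(−E₀/kT) / Z = 4.0000/4.2671 = 0.937.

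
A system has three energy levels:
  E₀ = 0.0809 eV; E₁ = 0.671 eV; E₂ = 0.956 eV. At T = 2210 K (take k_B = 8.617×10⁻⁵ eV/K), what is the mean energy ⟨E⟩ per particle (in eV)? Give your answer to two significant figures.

0.11 eV

k_BT = 8.617×10⁻⁵ × 2210 K = 0.1904 eV.
Eᵢ/kT = 0.4249, 3.524, 5.021.
Z = Σ e^(−Eᵢ/kT) = e^(−0.4249) + e^(−3.524) + e^(−5.021) = 0.6538 + 0.02948 + 0.006598 = 0.6899.
⟨E⟩ = Σ Eᵢ e^(−Eᵢ/kT) / Z = (0.0809·0.6538 + 0.671·0.02948 + 0.956·0.006598) / 0.6899 = 0.11 eV.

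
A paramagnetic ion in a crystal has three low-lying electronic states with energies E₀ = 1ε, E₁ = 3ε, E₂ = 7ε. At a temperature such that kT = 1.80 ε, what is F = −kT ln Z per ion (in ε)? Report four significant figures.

0.4401 ε

Eᵢ/kT = 0.555556, 1.66667, 3.88889.
Z = Σ e^(−Eᵢ/kT) = e^(−0.555556) + e^(−1.66667) + e^(−3.88889) = 0.573753 + 0.188875 + 0.0204681 = 0.783096.
F = −kT ln Z = −1.80 × ln(0.783096) = −1.80 × -0.244500 = 0.4401 ε.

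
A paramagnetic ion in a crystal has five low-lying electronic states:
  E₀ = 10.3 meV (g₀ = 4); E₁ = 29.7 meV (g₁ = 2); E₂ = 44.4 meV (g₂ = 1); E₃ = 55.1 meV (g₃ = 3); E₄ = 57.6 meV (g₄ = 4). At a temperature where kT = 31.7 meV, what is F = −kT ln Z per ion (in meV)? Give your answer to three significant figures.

Eᵢ/kT = 0.32492, 0.93691, 1.4006, 1.7382, 1.8170.
Z = Σ gᵢe^(−Eᵢ/kT) = 4·e^(−0.32492) + 2·e^(−0.93691) + 1·e^(−1.4006) + 3·e^(−1.7382) + 4·e^(−1.8170) = 2.8903 + 0.78367 + 0.24645 + 0.52751 + 0.65005 = 5.0980.
F = −kT ln Z = −31.7 × ln(5.0980) = −31.7 × 1.6288 = -51.6 meV.

-51.6 meV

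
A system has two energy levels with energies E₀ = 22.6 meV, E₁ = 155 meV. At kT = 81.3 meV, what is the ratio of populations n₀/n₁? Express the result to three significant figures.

5.10

n₀/n₁ = exp[−(E₀−E₁)/kT] = exp(−(-132.4 meV)/(81.3 meV)) = exp(1.6285) = 5.10.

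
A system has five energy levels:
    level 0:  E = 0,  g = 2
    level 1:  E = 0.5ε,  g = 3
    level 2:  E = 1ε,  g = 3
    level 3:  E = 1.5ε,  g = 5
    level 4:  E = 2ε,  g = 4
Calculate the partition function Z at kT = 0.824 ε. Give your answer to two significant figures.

Eᵢ/kT = 0, 0.6068, 1.214, 1.820, 2.427.
Z = Σ gᵢe^(−Eᵢ/kT) = 2·e^(−0) + 3·e^(−0.6068) + 3·e^(−1.214) + 5·e^(−1.820) + 4·e^(−2.427) = 2.000 + 1.635 + 0.8910 + 0.8101 + 0.3532 = 5.689.

Z = 5.7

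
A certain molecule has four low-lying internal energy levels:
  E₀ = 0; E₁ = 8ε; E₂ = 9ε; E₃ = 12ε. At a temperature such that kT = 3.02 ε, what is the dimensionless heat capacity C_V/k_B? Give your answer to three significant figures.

0.960

Eᵢ/kT = 0, 2.6490, 2.9801, 3.9735.
Z = Σ e^(−Eᵢ/kT) = e^(−0) + e^(−2.6490) + e^(−2.9801) + e^(−3.9735) = 1.0000 + 0.070722 + 0.050788 + 0.018807 = 1.1403.
⟨E⟩ = 1.0949 ε, ⟨E²⟩ = 9.9520 ε².
C_V/k_B = (⟨E²⟩ − ⟨E⟩²)/(kT)² = (9.9520 − 1.1988)/9.1204 = 0.960.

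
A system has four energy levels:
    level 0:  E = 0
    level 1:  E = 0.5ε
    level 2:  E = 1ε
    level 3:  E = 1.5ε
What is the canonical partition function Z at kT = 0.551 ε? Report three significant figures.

Eᵢ/kT = 0, 0.90744, 1.8149, 2.7223.
Z = Σ e^(−Eᵢ/kT) = e^(−0) + e^(−0.90744) + e^(−1.8149) + e^(−2.7223) = 1.0000 + 0.40356 + 0.16285 + 0.065723 = 1.6321.

Z = 1.63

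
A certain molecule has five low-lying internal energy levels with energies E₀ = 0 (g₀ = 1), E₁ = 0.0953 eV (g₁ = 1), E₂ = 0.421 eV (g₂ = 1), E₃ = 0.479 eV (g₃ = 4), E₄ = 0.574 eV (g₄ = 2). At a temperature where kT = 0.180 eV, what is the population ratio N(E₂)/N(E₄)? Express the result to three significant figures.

1.17

n₂/n₄ = (g₂/g₄) exp[−(E₂−E₄)/kT] = (1/2) × exp(−(-0.153 eV)/(0.180 eV)) = (1/2) × exp(0.85000) = 1.17.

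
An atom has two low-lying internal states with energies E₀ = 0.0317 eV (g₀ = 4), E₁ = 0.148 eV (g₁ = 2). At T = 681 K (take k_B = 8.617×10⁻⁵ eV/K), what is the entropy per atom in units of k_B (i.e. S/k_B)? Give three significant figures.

1.58

k_BT = 8.617×10⁻⁵ × 681 K = 0.058682 eV.
Eᵢ/kT = 0.54020, 2.5221.
Z = Σ gᵢe^(−Eᵢ/kT) = 4·e^(−0.54020) + 2·e^(−2.5221) = 2.3305 + 0.16058 = 2.4911.
⟨E⟩ = Σ EᵢPᵢ = 0.039197 eV.
S/k_B = ln Z + ⟨E⟩/kT = ln(2.4911) + 0.039197/0.058682 = 0.91272 + 0.66796 = 1.58.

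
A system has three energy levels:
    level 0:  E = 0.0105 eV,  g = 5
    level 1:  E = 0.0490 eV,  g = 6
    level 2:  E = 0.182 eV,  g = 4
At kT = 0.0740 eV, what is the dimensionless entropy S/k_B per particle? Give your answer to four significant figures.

Eᵢ/kT = 0.141892, 0.662162, 2.45946.
Z = Σ gᵢe^(−Eᵢ/kT) = 5·e^(−0.141892) + 6·e^(−0.662162) + 4·e^(−2.45946) = 4.33857 + 3.09441 + 0.341924 = 7.77490.
⟨E⟩ = Σ EᵢPᵢ = 0.0333652 eV.
S/k_B = ln Z + ⟨E⟩/kT = ln(7.77490) + 0.0333652/0.0740 = 2.05090 + 0.450881 = 2.502.

2.502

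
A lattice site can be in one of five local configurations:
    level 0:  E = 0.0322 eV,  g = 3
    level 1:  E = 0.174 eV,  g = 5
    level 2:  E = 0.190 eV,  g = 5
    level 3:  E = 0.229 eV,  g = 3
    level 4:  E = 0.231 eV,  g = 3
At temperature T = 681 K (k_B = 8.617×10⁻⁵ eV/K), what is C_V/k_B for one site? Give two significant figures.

k_BT = 8.617×10⁻⁵ × 681 K = 0.05868 eV.
Eᵢ/kT = 0.5487, 2.965, 3.238, 3.903, 3.937.
Z = Σ gᵢe^(−Eᵢ/kT) = 3·e^(−0.5487) + 5·e^(−2.965) + 5·e^(−3.238) + 3·e^(−3.903) + 3·e^(−3.937) = 1.733 + 0.2578 + 0.1962 + 0.06054 + 0.05852 = 2.306.
⟨E⟩ = 0.07169 eV, ⟨E²⟩ = 0.009966 eV².
C_V/k_B = (⟨E²⟩ − ⟨E⟩²)/(kT)² = (0.009966 − 0.005139)/0.003443 = 1.4.

1.4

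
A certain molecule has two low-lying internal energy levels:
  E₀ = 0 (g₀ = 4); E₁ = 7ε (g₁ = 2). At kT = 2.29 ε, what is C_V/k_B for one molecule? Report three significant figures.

Eᵢ/kT = 0, 3.0568.
Z = Σ gᵢe^(−Eᵢ/kT) = 4·e^(−0) + 2·e^(−3.0568) = 4.0000 + 0.094076 = 4.0941.
⟨E⟩ = 0.16085 ε, ⟨E²⟩ = 1.1259 ε².
C_V/k_B = (⟨E²⟩ − ⟨E⟩²)/(kT)² = (1.1259 − 0.025873)/5.2441 = 0.210.

0.210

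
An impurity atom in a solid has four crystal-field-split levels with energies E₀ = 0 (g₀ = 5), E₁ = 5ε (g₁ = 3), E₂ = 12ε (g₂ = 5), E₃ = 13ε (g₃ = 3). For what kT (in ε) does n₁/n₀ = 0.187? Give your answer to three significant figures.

n₁/n₀ = (g₁/g₀) exp[−(E₁−E₀)/kT] = 0.187.
⇒ (E₁−E₀)/kT = ln((3/5)/0.187) = ln(3.2086) = 1.1658.
kT = 5ε / 1.1658 = 4.29 ε.

4.29 ε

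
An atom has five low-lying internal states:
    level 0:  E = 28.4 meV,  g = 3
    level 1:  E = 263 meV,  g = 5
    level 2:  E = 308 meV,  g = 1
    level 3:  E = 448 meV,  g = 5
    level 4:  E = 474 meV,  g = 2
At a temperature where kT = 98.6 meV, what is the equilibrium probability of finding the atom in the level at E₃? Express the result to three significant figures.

Eᵢ/kT = 0.28803, 2.6673, 3.1237, 4.5436, 4.8073.
Z = Σ gᵢe^(−Eᵢ/kT) = 3·e^(−0.28803) + 5·e^(−2.6673) + 1·e^(−3.1237) + 5·e^(−4.5436) + 2·e^(−4.8073) = 2.2492 + 0.34720 + 0.043994 + 0.053175 + 0.016340 = 2.7099.
P₃ = g₃ e^(−E₃/kT) / Z = 0.053175/2.7099 = 0.0196.

0.0196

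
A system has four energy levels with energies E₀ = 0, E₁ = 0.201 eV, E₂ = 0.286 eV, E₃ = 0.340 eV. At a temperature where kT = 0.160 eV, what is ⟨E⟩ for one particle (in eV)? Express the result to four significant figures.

0.09272 eV

Eᵢ/kT = 0, 1.25625, 1.78750, 2.12500.
Z = Σ e^(−Eᵢ/kT) = e^(−0) + e^(−1.25625) + e^(−1.78750) + e^(−2.12500) = 1.00000 + 0.284720 + 0.167378 + 0.119433 = 1.57153.
⟨E⟩ = Σ Eᵢ e^(−Eᵢ/kT) / Z = (0·1.00000 + 0.201·0.284720 + 0.286·0.167378 + 0.340·0.119433) / 1.57153 = 0.09272 eV.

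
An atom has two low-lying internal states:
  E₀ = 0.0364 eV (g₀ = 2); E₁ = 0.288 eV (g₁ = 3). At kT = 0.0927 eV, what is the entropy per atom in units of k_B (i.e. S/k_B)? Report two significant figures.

1.0

Eᵢ/kT = 0.3927, 3.107.
Z = Σ gᵢe^(−Eᵢ/kT) = 2·e^(−0.3927) + 3·e^(−3.107) = 1.350 + 0.1342 = 1.484.
⟨E⟩ = Σ EᵢPᵢ = 0.05916 eV.
S/k_B = ln Z + ⟨E⟩/kT = ln(1.484) + 0.05916/0.0927 = 0.3947 + 0.6382 = 1.0.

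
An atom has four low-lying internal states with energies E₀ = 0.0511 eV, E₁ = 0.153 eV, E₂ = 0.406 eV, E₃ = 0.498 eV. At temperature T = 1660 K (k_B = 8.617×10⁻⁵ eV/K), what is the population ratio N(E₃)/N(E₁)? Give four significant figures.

k_BT = 8.617×10⁻⁵ × 1660 K = 0.143042 eV.
n₃/n₁ = exp[−(E₃−E₁)/kT] = exp(−(0.345 eV)/(0.143042 eV)) = exp(-2.41188) = 0.08965.

0.08965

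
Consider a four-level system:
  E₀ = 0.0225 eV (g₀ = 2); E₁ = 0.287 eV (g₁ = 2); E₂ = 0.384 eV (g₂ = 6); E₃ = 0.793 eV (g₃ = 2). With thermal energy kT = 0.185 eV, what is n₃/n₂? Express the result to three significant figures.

n₃/n₂ = (g₃/g₂) exp[−(E₃−E₂)/kT] = (2/6) × exp(−(0.409 eV)/(0.185 eV)) = (2/6) × exp(-2.2108) = 0.0365.

0.0365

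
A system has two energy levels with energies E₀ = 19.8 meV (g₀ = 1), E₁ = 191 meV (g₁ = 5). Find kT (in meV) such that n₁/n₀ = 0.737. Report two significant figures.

n₁/n₀ = (g₁/g₀) exp[−(E₁−E₀)/kT] = 0.737.
⇒ (E₁−E₀)/kT = ln((5/1)/0.737) = ln(6.784) = 1.915.
kT = 171.2 meV / 1.915 = 89 meV.

89 meV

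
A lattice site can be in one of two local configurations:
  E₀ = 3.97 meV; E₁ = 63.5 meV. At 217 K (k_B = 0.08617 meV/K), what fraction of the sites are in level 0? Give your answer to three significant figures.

0.960

k_BT = 0.08617 × 217 K = 18.699 meV.
Eᵢ/kT = 0.21231, 3.3959.
Z = Σ e^(−Eᵢ/kT) = e^(−0.21231) + e^(−3.3959) = 0.80871 + 0.033510 = 0.84222.
P₀ = e^(−E₀/kT) / Z = 0.80871/0.84222 = 0.960.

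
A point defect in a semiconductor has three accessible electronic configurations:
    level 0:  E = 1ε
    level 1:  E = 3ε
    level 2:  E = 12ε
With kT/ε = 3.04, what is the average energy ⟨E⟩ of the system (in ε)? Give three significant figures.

Eᵢ/kT = 0.32895, 0.98684, 3.9474.
Z = Σ e^(−Eᵢ/kT) = e^(−0.32895) + e^(−0.98684) + e^(−3.9474) = 0.71968 + 0.37275 + 0.019305 = 1.1117.
⟨E⟩ = Σ Eᵢ e^(−Eᵢ/kT) / Z = (1·0.71968 + 3·0.37275 + 12·0.019305) / 1.1117 = 1.86 ε.

1.86 ε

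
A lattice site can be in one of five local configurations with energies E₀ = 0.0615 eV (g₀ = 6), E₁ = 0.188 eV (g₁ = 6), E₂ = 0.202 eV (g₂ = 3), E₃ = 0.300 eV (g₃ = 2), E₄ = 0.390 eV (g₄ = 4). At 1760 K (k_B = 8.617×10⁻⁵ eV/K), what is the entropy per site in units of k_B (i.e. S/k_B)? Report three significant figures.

2.83

k_BT = 8.617×10⁻⁵ × 1760 K = 0.15166 eV.
Eᵢ/kT = 0.40551, 1.2396, 1.3319, 1.9781, 2.5715.
Z = Σ gᵢe^(−Eᵢ/kT) = 6·e^(−0.40551) + 6·e^(−1.2396) + 3·e^(−1.3319) + 2·e^(−1.9781) + 4·e^(−2.5715) = 3.9998 + 1.7370 + 0.79193 + 0.27666 + 0.30568 = 7.1111.
⟨E⟩ = Σ EᵢPᵢ = 0.13145 eV.
S/k_B = ln Z + ⟨E⟩/kT = ln(7.1111) + 0.13145/0.15166 = 1.9617 + 0.86674 = 2.83.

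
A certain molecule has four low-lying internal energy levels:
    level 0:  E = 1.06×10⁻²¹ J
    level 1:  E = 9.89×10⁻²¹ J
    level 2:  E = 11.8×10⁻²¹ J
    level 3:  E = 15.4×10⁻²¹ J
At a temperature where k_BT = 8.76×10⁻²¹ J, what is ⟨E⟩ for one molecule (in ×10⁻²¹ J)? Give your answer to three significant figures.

Eᵢ/kT = 0.12100, 1.1290, 1.3470, 1.7580.
Z = Σ e^(−Eᵢ/kT) = e^(−0.12100) + e^(−1.1290) + e^(−1.3470) + e^(−1.7580) = 0.88603 + 0.32336 + 0.26002 + 0.17239 = 1.6418.
⟨E⟩ = Σ Eᵢ e^(−Eᵢ/kT) / Z = (1.06·0.88603 + 9.89·0.32336 + 11.8·0.26002 + 15.4·0.17239) / 1.6418 = 6.01 ×10⁻²¹ J.

6.01 ×10⁻²¹ J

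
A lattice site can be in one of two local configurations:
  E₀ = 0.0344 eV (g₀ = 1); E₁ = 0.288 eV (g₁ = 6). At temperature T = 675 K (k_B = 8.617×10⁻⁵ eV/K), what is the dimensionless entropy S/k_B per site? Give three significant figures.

0.384

k_BT = 8.617×10⁻⁵ × 675 K = 0.058165 eV.
Eᵢ/kT = 0.59142, 4.9514.
Z = Σ gᵢe^(−Eᵢ/kT) = 1·e^(−0.59142) + 6·e^(−4.9514) = 0.55354 + 0.042441 = 0.59598.
⟨E⟩ = Σ EᵢPᵢ = 0.052459 eV.
S/k_B = ln Z + ⟨E⟩/kT = ln(0.59598) + 0.052459/0.058165 = -0.51755 + 0.90190 = 0.384.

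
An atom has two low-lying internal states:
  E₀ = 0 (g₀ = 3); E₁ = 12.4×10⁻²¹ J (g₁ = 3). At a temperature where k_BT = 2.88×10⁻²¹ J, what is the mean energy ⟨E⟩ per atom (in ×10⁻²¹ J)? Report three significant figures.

Eᵢ/kT = 0, 4.3056.
Z = Σ gᵢe^(−Eᵢ/kT) = 3·e^(−0) + 3·e^(−4.3056) = 3.0000 + 0.040478 = 3.0405.
⟨E⟩ = Σ Eᵢ gᵢe^(−Eᵢ/kT) / Z = (0·3.0000 + 12.4·0.040478) / 3.0405 = 0.165 ×10⁻²¹ J.

0.165 ×10⁻²¹ J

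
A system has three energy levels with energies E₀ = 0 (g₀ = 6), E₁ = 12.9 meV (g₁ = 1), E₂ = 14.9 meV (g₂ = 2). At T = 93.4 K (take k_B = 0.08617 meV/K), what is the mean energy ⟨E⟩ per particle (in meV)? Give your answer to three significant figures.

1.12 meV

k_BT = 0.08617 × 93.4 K = 8.0483 meV.
Eᵢ/kT = 0, 1.6028, 1.8513.
Z = Σ gᵢe^(−Eᵢ/kT) = 6·e^(−0) + 1·e^(−1.6028) + 2·e^(−1.8513) = 6.0000 + 0.20133 + 0.31407 = 6.5154.
⟨E⟩ = Σ Eᵢ gᵢe^(−Eᵢ/kT) / Z = (0·6.0000 + 12.9·0.20133 + 14.9·0.31407) / 6.5154 = 1.12 meV.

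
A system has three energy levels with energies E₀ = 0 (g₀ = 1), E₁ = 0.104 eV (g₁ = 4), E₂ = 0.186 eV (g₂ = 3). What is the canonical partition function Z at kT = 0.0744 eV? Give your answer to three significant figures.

Z = 2.23

Eᵢ/kT = 0, 1.3978, 2.5000.
Z = Σ gᵢe^(−Eᵢ/kT) = 1·e^(−0) + 4·e^(−1.3978) + 3·e^(−2.5000) = 1.0000 + 0.98856 + 0.24625 = 2.2348.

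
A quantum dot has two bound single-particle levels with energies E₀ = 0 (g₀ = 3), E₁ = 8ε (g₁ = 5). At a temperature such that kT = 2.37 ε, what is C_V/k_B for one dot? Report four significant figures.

0.5813

Eᵢ/kT = 0, 3.37553.
Z = Σ gᵢe^(−Eᵢ/kT) = 3·e^(−0) + 5·e^(−3.37553) = 3.00000 + 0.171000 = 3.17100.
⟨E⟩ = 0.431410 ε, ⟨E²⟩ = 3.45128 ε².
C_V/k_B = (⟨E²⟩ − ⟨E⟩²)/(kT)² = (3.45128 − 0.186115)/5.61690 = 0.5813.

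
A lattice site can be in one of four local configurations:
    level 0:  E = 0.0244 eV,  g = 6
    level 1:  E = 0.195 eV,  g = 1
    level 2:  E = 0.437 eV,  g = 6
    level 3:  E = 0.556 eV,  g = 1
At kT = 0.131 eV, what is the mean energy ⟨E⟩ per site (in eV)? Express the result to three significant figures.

Eᵢ/kT = 0.18626, 1.4885, 3.3359, 4.2443.
Z = Σ gᵢe^(−Eᵢ/kT) = 6·e^(−0.18626) + 1·e^(−1.4885) + 6·e^(−3.3359) + 1·e^(−4.2443) = 4.9803 + 0.22571 + 0.21350 + 0.014346 = 5.4339.
⟨E⟩ = Σ Eᵢ gᵢe^(−Eᵢ/kT) / Z = (0.0244·4.9803 + 0.195·0.22571 + 0.437·0.21350 + 0.556·0.014346) / 5.4339 = 0.0491 eV.

0.0491 eV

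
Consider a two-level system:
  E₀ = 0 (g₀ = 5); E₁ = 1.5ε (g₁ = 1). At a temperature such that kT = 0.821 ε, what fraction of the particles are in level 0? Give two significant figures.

0.97

Eᵢ/kT = 0, 1.827.
Z = Σ gᵢe^(−Eᵢ/kT) = 5·e^(−0) + 1·e^(−1.827) = 5.000 + 0.1609 = 5.161.
P₀ = g₀ e^(−E₀/kT) / Z = 5.000/5.161 = 0.97.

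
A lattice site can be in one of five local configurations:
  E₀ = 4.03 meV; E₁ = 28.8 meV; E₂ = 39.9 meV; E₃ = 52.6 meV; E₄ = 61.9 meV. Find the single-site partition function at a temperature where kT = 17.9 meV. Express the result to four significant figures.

Z = 1.191

Eᵢ/kT = 0.225140, 1.60894, 2.22905, 2.93855, 3.45810.
Z = Σ e^(−Eᵢ/kT) = e^(−0.225140) + e^(−1.60894) + e^(−2.22905) + e^(−2.93855) + e^(−3.45810) = 0.798404 + 0.200100 + 0.107631 + 0.0529424 + 0.0314895 = 1.19057.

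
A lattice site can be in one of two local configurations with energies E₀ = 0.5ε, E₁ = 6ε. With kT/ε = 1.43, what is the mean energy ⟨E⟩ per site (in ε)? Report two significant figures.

Eᵢ/kT = 0.3497, 4.196.
Z = Σ e^(−Eᵢ/kT) = e^(−0.3497) + e^(−4.196) = 0.7049 + 0.01506 = 0.7200.
⟨E⟩ = Σ Eᵢ e^(−Eᵢ/kT) / Z = (0.5·0.7049 + 6·0.01506) / 0.7200 = 0.62 ε.

0.62 ε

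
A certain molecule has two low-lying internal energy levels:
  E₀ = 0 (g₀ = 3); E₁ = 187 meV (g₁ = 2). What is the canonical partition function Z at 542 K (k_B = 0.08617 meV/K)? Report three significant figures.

Z = 3.04

k_BT = 0.08617 × 542 K = 46.704 meV.
Eᵢ/kT = 0, 4.0039.
Z = Σ gᵢe^(−Eᵢ/kT) = 3·e^(−0) + 2·e^(−4.0039) = 3.0000 + 0.036489 = 3.0365.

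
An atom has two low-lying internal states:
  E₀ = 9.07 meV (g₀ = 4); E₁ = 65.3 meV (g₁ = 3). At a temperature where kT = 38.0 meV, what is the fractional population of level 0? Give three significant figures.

0.854

Eᵢ/kT = 0.23868, 1.7184.
Z = Σ gᵢe^(−Eᵢ/kT) = 4·e^(−0.23868) + 3·e^(−1.7184) = 3.1507 + 0.53806 = 3.6888.
P₀ = g₀ e^(−E₀/kT) / Z = 3.1507/3.6888 = 0.854.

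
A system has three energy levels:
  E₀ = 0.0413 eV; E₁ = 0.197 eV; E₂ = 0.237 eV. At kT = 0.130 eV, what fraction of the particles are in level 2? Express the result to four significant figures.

Eᵢ/kT = 0.317692, 1.51538, 1.82308.
Z = Σ e^(−Eᵢ/kT) = e^(−0.317692) + e^(−1.51538) + e^(−1.82308) = 0.727827 + 0.219725 + 0.161527 = 1.10908.
P₂ = e^(−E₂/kT) / Z = 0.161527/1.10908 = 0.1456.

0.1456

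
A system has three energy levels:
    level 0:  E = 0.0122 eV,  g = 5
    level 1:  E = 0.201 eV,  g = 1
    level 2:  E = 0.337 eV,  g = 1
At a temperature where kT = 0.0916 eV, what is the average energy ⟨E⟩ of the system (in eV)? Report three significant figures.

Eᵢ/kT = 0.13319, 2.1943, 3.6790.
Z = Σ gᵢe^(−Eᵢ/kT) = 5·e^(−0.13319) + 1·e^(−2.1943) + 1·e^(−3.6790) = 4.3765 + 0.11144 + 0.025248 = 4.5132.
⟨E⟩ = Σ Eᵢ gᵢe^(−Eᵢ/kT) / Z = (0.0122·4.3765 + 0.201·0.11144 + 0.337·0.025248) / 4.5132 = 0.0187 eV.

0.0187 eV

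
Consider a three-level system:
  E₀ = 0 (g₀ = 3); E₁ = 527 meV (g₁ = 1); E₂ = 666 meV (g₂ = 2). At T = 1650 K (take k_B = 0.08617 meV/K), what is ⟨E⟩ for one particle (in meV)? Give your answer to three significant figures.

8.30 meV

k_BT = 0.08617 × 1650 K = 142.18 meV.
Eᵢ/kT = 0, 3.7066, 4.6842.
Z = Σ gᵢe^(−Eᵢ/kT) = 3·e^(−0) + 1·e^(−3.7066) + 2·e^(−4.6842) = 3.0000 + 0.024561 + 0.018480 = 3.0430.
⟨E⟩ = Σ Eᵢ gᵢe^(−Eᵢ/kT) / Z = (0·3.0000 + 527·0.024561 + 666·0.018480) / 3.0430 = 8.30 meV.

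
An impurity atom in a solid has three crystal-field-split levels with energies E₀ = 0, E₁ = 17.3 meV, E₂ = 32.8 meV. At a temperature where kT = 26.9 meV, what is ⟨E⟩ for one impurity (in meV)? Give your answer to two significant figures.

10 meV

Eᵢ/kT = 0, 0.6431, 1.219.
Z = Σ e^(−Eᵢ/kT) = e^(−0) + e^(−0.6431) + e^(−1.219) = 1.000 + 0.5257 + 0.2955 = 1.821.
⟨E⟩ = Σ Eᵢ e^(−Eᵢ/kT) / Z = (0·1.000 + 17.3·0.5257 + 32.8·0.2955) / 1.821 = 10 meV.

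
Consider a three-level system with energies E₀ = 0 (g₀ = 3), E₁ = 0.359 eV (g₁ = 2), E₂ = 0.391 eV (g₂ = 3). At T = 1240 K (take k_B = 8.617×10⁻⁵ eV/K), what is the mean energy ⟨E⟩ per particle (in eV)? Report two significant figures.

0.018 eV

k_BT = 8.617×10⁻⁵ × 1240 K = 0.1069 eV.
Eᵢ/kT = 0, 3.358, 3.658.
Z = Σ gᵢe^(−Eᵢ/kT) = 3·e^(−0) + 2·e^(−3.358) + 3·e^(−3.658) = 3.000 + 0.06961 + 0.07735 = 3.147.
⟨E⟩ = Σ Eᵢ gᵢe^(−Eᵢ/kT) / Z = (0·3.000 + 0.359·0.06961 + 0.391·0.07735) / 3.147 = 0.018 eV.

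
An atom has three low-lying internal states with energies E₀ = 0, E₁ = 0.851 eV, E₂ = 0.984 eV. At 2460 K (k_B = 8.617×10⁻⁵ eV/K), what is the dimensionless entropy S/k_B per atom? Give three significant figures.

k_BT = 8.617×10⁻⁵ × 2460 K = 0.21198 eV.
Eᵢ/kT = 0, 4.0145, 4.6419.
Z = Σ e^(−Eᵢ/kT) = e^(−0) + e^(−4.0145) + e^(−4.6419) = 1.0000 + 0.018052 + 0.0096394 = 1.0277.
⟨E⟩ = Σ EᵢPᵢ = 0.024178 eV.
S/k_B = ln Z + ⟨E⟩/kT = ln(1.0277) + 0.024178/0.21198 = 0.027323 + 0.11406 = 0.141.

0.141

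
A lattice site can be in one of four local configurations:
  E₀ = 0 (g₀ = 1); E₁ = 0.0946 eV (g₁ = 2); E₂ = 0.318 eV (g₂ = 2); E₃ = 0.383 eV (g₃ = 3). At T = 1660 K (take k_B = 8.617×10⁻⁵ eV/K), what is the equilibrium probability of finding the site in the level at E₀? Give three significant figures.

k_BT = 8.617×10⁻⁵ × 1660 K = 0.14304 eV.
Eᵢ/kT = 0, 0.66135, 2.2232, 2.6776.
Z = Σ gᵢe^(−Eᵢ/kT) = 1·e^(−0) + 2·e^(−0.66135) + 2·e^(−2.2232) + 3·e^(−2.6776) = 1.0000 + 1.0323 + 0.21652 + 0.20618 = 2.4550.
P₀ = g₀ e^(−E₀/kT) / Z = 1.0000/2.4550 = 0.407.

0.407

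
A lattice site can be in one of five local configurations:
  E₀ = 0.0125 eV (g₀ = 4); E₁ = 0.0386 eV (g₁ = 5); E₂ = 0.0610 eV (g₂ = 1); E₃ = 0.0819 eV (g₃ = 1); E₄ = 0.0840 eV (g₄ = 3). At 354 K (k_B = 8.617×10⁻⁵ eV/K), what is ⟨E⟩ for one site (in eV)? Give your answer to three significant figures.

0.0264 eV

k_BT = 8.617×10⁻⁵ × 354 K = 0.030504 eV.
Eᵢ/kT = 0.40978, 1.2654, 1.9997, 2.6849, 2.7537.
Z = Σ gᵢe^(−Eᵢ/kT) = 4·e^(−0.40978) + 5·e^(−1.2654) + 1·e^(−1.9997) + 1·e^(−2.6849) + 3·e^(−2.7537) = 2.6552 + 1.4106 + 0.13538 + 0.068228 + 0.19108 = 4.4605.
⟨E⟩ = Σ Eᵢ gᵢe^(−Eᵢ/kT) / Z = (0.0125·2.6552 + 0.0386·1.4106 + 0.0610·0.13538 + 0.0819·0.068228 + 0.0840·0.19108) / 4.4605 = 0.0264 eV.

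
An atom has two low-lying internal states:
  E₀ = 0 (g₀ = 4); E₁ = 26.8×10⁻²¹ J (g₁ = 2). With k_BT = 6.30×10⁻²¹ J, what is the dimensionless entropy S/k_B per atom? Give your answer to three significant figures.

Eᵢ/kT = 0, 4.2540.
Z = Σ gᵢe^(−Eᵢ/kT) = 4·e^(−0) + 2·e^(−4.2540) = 4.0000 + 0.028415 = 4.0284.
⟨E⟩ = Σ EᵢPᵢ = 0.18904 ×10⁻²¹ J.
S/k_B = ln Z + ⟨E⟩/kT = ln(4.0284) + 0.18904/6.30 = 1.3934 + 0.030006 = 1.42.

1.42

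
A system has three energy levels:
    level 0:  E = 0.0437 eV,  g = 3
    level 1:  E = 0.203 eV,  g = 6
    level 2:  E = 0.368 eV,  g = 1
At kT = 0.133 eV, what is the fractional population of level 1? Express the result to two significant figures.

Eᵢ/kT = 0.3286, 1.526, 2.767.
Z = Σ gᵢe^(−Eᵢ/kT) = 3·e^(−0.3286) + 6·e^(−1.526) + 1·e^(−2.767) = 2.160 + 1.304 + 0.06285 = 3.527.
P₁ = g₁ e^(−E₁/kT) / Z = 1.304/3.527 = 0.37.

0.37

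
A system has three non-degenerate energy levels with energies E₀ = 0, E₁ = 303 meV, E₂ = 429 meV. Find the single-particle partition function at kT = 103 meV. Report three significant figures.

Z = 1.07

Eᵢ/kT = 0, 2.9417, 4.1650.
Z = Σ e^(−Eᵢ/kT) = e^(−0) + e^(−2.9417) + e^(−4.1650) = 1.0000 + 0.052776 + 0.015530 = 1.0683.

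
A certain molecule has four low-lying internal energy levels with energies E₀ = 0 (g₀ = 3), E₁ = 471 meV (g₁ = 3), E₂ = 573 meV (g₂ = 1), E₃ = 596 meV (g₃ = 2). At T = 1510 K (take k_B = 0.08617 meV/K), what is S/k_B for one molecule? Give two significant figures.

k_BT = 0.08617 × 1510 K = 130.1 meV.
Eᵢ/kT = 0, 3.620, 4.404, 4.581.
Z = Σ gᵢe^(−Eᵢ/kT) = 3·e^(−0) + 3·e^(−3.620) + 1·e^(−4.404) + 2·e^(−4.581) = 3.000 + 0.08035 + 0.01223 + 0.02049 = 3.113.
⟨E⟩ = Σ EᵢPᵢ = 18.33 meV.
S/k_B = ln Z + ⟨E⟩/kT = ln(3.113) + 18.33/130.1 = 1.136 + 0.1409 = 1.3.

1.3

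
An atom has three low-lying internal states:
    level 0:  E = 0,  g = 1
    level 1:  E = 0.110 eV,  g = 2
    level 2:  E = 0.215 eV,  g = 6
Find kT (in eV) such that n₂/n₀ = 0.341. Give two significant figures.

0.075 eV

n₂/n₀ = (g₂/g₀) exp[−(E₂−E₀)/kT] = 0.341.
⇒ (E₂−E₀)/kT = ln((6/1)/0.341) = ln(17.60) = 2.868.
kT = 0.215 eV / 2.868 = 0.075 eV.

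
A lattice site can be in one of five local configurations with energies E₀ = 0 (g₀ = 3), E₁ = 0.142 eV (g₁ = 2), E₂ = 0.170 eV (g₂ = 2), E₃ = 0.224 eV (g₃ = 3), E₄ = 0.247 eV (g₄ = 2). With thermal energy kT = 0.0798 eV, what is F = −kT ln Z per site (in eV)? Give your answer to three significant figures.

-0.108 eV

Eᵢ/kT = 0, 1.7794, 2.1303, 2.8070, 3.0952.
Z = Σ gᵢe^(−Eᵢ/kT) = 3·e^(−0) + 2·e^(−1.7794) + 2·e^(−2.1303) + 3·e^(−2.8070) + 2·e^(−3.0952) = 3.0000 + 0.33748 + 0.23760 + 0.18116 + 0.090532 = 3.8468.
F = −kT ln Z = −0.0798 × ln(3.8468) = −0.0798 × 1.3472 = -0.108 eV.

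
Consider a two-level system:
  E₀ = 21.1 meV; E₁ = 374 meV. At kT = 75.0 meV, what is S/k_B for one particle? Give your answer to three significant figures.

Eᵢ/kT = 0.28133, 4.9867.
Z = Σ e^(−Eᵢ/kT) = e^(−0.28133) + e^(−4.9867) = 0.75478 + 0.0068282 = 0.76161.
⟨E⟩ = Σ EᵢPᵢ = 24.264 meV.
S/k_B = ln Z + ⟨E⟩/kT = ln(0.76161) + 24.264/75.0 = -0.27232 + 0.32352 = 0.0512.

0.0512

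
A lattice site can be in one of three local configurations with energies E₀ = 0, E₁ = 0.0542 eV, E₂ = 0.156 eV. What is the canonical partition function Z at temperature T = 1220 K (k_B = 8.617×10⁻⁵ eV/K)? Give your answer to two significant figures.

Z = 1.8

k_BT = 8.617×10⁻⁵ × 1220 K = 0.1051 eV.
Eᵢ/kT = 0, 0.5157, 1.484.
Z = Σ e^(−Eᵢ/kT) = e^(−0) + e^(−0.5157) + e^(−1.484) = 1.000 + 0.5971 + 0.2267 = 1.824.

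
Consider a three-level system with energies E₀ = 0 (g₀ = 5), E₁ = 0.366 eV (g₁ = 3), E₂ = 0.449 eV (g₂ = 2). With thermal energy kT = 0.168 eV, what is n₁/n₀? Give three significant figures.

n₁/n₀ = (g₁/g₀) exp[−(E₁−E₀)/kT] = (3/5) × exp(−(0.366 eV)/(0.168 eV)) = (3/5) × exp(-2.1786) = 0.0679.

0.0679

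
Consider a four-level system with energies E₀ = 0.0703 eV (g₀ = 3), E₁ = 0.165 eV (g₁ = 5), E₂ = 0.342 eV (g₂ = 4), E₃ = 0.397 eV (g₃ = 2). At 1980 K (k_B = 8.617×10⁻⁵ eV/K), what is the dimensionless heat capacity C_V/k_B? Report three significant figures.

0.332

k_BT = 8.617×10⁻⁵ × 1980 K = 0.17062 eV.
Eᵢ/kT = 0.41203, 0.96706, 2.0045, 2.3268.
Z = Σ gᵢe^(−Eᵢ/kT) = 3·e^(−0.41203) + 5·e^(−0.96706) + 4·e^(−2.0045) + 2·e^(−2.3268) = 1.9869 + 1.9010 + 0.53891 + 0.19522 = 4.6220.
⟨E⟩ = 0.15473 eV, ⟨E²⟩ = 0.033617 eV².
C_V/k_B = (⟨E²⟩ − ⟨E⟩²)/(kT)² = (0.033617 − 0.023941)/0.029111 = 0.332.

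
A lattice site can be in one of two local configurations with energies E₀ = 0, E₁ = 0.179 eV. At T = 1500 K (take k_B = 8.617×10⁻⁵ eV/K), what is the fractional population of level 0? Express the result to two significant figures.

0.80

k_BT = 8.617×10⁻⁵ × 1500 K = 0.1293 eV.
Eᵢ/kT = 0, 1.384.
Z = Σ e^(−Eᵢ/kT) = e^(−0) + e^(−1.384) = 1.000 + 0.2506 = 1.251.
P₀ = e^(−E₀/kT) / Z = 1.000/1.251 = 0.80.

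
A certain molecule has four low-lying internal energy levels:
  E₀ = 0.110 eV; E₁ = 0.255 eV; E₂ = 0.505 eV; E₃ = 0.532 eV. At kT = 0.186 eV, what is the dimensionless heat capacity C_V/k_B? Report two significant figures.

Eᵢ/kT = 0.5914, 1.371, 2.715, 2.860.
Z = Σ e^(−Eᵢ/kT) = e^(−0.5914) + e^(−1.371) + e^(−2.715) + e^(−2.860) = 0.5536 + 0.2539 + 0.06620 + 0.05727 = 0.9310.
⟨E⟩ = 0.2036 eV, ⟨E²⟩ = 0.06047 eV².
C_V/k_B = (⟨E²⟩ − ⟨E⟩²)/(kT)² = (0.06047 − 0.04145)/0.03460 = 0.55.

0.55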